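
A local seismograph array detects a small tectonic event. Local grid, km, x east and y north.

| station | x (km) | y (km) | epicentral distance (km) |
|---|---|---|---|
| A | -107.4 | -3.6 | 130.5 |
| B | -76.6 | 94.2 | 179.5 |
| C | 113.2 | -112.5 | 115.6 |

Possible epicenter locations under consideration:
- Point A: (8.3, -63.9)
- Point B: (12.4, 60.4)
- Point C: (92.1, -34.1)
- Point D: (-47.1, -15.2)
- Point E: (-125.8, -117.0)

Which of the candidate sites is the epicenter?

Point A

For each candidate, compare |candidate − station| to the reported distance:
Point A: residuals A 0.0, B 0.0, C 0.0 → max 0.0 km
Point B: residuals A 5.3, B 84.3, C 84.5 → max 84.5 km
Point C: residuals A 71.3, B 32.4, C 34.4 → max 71.3 km
Point D: residuals A 69.1, B 66.2, C 71.9 → max 71.9 km
Point E: residuals A 15.6, B 37.4, C 123.4 → max 123.4 km
Only Point A has all residuals ≈ 0.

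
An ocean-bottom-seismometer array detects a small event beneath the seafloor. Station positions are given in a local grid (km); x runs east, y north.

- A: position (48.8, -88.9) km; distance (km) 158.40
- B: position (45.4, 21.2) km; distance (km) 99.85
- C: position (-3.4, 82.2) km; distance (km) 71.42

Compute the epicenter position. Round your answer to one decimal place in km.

Circle about each station: (x − 48.8)² + (y + 88.9)² = 158.40²; (x − 45.4)² + (y − 21.2)² = 99.85²; (x + 3.4)² + (y − 82.2)² = 71.42².
Subtracting the A equation from the B and C equations removes the quadratic terms:
-6.8 x + 220.2 y = 7346.49
-104.4 x + 342.2 y = 16473.49
Solving the 2×2 system: x ≈ -53.9, y ≈ 31.7 km.
Check against A (with the unrounded x, y): √((x − 48.8)²+(y + 88.9)²) = 158.40 ≈ 158.40 km. ✓

x ≈ -53.9 km, y ≈ 31.7 km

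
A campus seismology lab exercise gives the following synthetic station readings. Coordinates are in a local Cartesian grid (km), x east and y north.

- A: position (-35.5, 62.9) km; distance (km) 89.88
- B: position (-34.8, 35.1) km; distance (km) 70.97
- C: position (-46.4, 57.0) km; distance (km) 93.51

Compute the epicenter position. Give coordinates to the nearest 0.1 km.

Circle about each station: (x + 35.5)² + (y − 62.9)² = 89.88²; (x + 34.8)² + (y − 35.1)² = 70.97²; (x + 46.4)² + (y − 57.0)² = 93.51².
Subtracting the A equation from the B and C equations removes the quadratic terms:
1.4 x − 55.6 y = 268.06
-21.8 x − 11.8 y = -480.41
Solving the 2×2 system: x ≈ 24.3, y ≈ -4.2 km.

(24.3, -4.2)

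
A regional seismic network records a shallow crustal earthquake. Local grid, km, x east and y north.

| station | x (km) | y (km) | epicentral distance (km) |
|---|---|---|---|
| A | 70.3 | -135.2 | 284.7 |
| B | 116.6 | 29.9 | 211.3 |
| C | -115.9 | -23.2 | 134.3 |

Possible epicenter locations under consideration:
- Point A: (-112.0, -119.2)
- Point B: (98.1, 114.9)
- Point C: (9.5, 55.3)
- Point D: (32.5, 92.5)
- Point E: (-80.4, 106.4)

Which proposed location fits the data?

For each candidate, compare |candidate − station| to the reported distance:
Point A: residuals A 101.7, B 61.6, C 38.2 → max 101.7 km
Point B: residuals A 33.1, B 124.3, C 120.4 → max 124.3 km
Point C: residuals A 84.7, B 101.2, C 13.6 → max 101.2 km
Point D: residuals A 53.9, B 106.5, C 53.9 → max 106.5 km
Point E: residuals A 0.0, B 0.0, C 0.1 → max 0.1 km
Only Point E has all residuals ≈ 0.

Point E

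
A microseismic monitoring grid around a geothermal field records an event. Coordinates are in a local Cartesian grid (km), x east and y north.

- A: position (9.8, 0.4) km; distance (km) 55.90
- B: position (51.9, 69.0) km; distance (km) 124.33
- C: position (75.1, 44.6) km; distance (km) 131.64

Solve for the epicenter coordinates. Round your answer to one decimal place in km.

Circle about each station: (x − 9.8)² + (y − 0.4)² = 55.90²; (x − 51.9)² + (y − 69.0)² = 124.33²; (x − 75.1)² + (y − 44.6)² = 131.64².
Subtracting the A equation from the B and C equations removes the quadratic terms:
84.2 x + 137.2 y = -4974.73
130.6 x + 88.4 y = -6671.31
Solving the 2×2 system: x ≈ -45.4, y ≈ -8.4 km.

(-45.4, -8.4)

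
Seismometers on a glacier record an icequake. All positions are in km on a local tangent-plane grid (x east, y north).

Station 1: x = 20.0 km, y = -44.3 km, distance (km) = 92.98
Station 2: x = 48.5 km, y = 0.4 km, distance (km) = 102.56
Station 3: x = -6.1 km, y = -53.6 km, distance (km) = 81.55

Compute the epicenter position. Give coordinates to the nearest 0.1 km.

(-53.3, 12.9)

Circle about each station: (x − 20.0)² + (y + 44.3)² = 92.98²; (x − 48.5)² + (y − 0.4)² = 102.56²; (x + 6.1)² + (y + 53.6)² = 81.55².
Subtracting pairs of circle equations eliminates x²+y² and gives linear equations (the radical axes):
57.0 x + 89.4 y = -1883.35
-52.2 x − 18.6 y = 2542.56
Solving the 2×2 system: x ≈ -53.3, y ≈ 12.9 km.
Check against Station 1 (with the unrounded x, y): √((x − 20.0)²+(y + 44.3)²) = 93.00 ≈ 92.98 km. ✓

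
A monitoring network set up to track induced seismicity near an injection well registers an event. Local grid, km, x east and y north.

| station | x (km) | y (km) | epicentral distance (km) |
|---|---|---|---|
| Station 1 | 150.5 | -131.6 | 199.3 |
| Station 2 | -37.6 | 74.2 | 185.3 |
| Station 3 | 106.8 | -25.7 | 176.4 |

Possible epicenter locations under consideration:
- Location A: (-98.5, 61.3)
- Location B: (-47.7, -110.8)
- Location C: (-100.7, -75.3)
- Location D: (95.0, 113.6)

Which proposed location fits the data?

For each candidate, compare |candidate − station| to the reported distance:
Location A: residuals Station 1 115.7, Station 2 123.0, Station 3 46.6 → max 123.0 km
Location B: residuals Station 1 0.0, Station 2 0.0, Station 3 0.0 → max 0.0 km
Location C: residuals Station 1 58.1, Station 2 23.0, Station 3 36.9 → max 58.1 km
Location D: residuals Station 1 52.1, Station 2 47.0, Station 3 36.6 → max 52.1 km
Only Location B has all residuals ≈ 0.

Location B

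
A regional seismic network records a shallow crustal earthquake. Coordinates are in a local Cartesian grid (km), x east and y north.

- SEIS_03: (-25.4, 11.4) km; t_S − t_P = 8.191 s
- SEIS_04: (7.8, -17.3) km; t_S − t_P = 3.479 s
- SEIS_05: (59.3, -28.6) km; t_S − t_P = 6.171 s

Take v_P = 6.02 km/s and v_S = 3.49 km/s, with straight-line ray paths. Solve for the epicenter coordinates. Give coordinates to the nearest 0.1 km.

Distance from S−P lag: d = Δt · v_P v_S / (v_P − v_S) = Δt · (6.02·3.49)/(6.02−3.49) ≈ 8.3043·Δt.
So d_SEIS_03 = 68.02, d_SEIS_04 = 28.89, d_SEIS_05 = 51.25 km.
Circle about each station: (x + 25.4)² + (y − 11.4)² = 68.02²; (x − 7.8)² + (y + 17.3)² = 28.89²; (x − 59.3)² + (y + 28.6)² = 51.25².
Subtracting the SEIS_03 equation from the SEIS_04 and SEIS_05 equations removes the quadratic terms:
66.4 x − 57.4 y = 3377.10
169.4 x − 80.0 y = 5559.49
Solving the 2×2 system: x ≈ 11.1, y ≈ -46.0 km.
Check against SEIS_03 (with the unrounded x, y): √((x + 25.4)²+(y − 11.4)²) = 68.02 ≈ 68.02 km. ✓

11.1 km east, -46.0 km north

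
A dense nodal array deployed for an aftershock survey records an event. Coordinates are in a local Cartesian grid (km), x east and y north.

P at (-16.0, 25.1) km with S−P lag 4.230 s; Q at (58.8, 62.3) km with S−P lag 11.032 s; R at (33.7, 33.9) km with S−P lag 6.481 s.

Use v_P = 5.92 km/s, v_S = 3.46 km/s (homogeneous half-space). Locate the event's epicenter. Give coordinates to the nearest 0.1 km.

Distance from S−P lag: d = Δt · v_P v_S / (v_P − v_S) = Δt · (5.92·3.46)/(5.92−3.46) ≈ 8.3265·Δt.
So d_P = 35.22, d_Q = 91.86, d_R = 53.96 km.
Circle about each station: (x + 16.0)² + (y − 25.1)² = 35.22²; (x − 58.8)² + (y − 62.3)² = 91.86²; (x − 33.7)² + (y − 33.9)² = 53.96².
Subtracting pairs of circle equations eliminates x²+y² and gives linear equations (the radical axes):
149.6 x + 74.4 y = -745.09
99.4 x + 17.6 y = -272.34
Solving the 2×2 system: x ≈ -1.5, y ≈ -7.0 km.

x ≈ -1.5 km, y ≈ -7.0 km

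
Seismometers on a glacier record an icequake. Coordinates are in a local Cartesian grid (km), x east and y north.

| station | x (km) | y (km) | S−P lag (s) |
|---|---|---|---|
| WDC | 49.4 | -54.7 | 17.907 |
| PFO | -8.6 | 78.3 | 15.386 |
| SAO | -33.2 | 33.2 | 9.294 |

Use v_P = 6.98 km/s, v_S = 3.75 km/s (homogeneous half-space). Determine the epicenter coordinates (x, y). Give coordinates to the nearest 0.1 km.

x ≈ -90.4 km, y ≈ -15.8 km

Distance from S−P lag: d = Δt · v_P v_S / (v_P − v_S) = Δt · (6.98·3.75)/(6.98−3.75) ≈ 8.1037·Δt.
So d_WDC = 145.11, d_PFO = 124.68, d_SAO = 75.32 km.
Circle about each station: (x − 49.4)² + (y + 54.7)² = 145.11²; (x + 8.6)² + (y − 78.3)² = 124.68²; (x + 33.2)² + (y − 33.2)² = 75.32².
Subtracting the WDC equation from the PFO and SAO equations removes the quadratic terms:
-116.0 x + 266.0 y = 6284.21
-165.2 x + 175.8 y = 12155.84
Solving the 2×2 system: x ≈ -90.4, y ≈ -15.8 km.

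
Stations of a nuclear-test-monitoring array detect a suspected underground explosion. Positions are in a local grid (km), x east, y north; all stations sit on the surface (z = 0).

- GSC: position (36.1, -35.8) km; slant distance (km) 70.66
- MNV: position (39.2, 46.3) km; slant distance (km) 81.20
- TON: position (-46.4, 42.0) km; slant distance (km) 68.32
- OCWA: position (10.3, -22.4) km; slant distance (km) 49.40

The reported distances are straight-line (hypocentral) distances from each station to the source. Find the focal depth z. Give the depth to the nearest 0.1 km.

Each station gives a sphere (x−x_i)² + (y−y_i)² + z² = d_i² (stations at z=0).
Subtracting the GSC sphere from MNV and TON: z² cancels, leaving linear equations in x and y:
6.2 x + 164.2 y = -505.12
-165.0 x + 155.6 y = 1657.32
Solving: x ≈ -12.500, y ≈ -2.604 km (keep extra digits for the depth step; rounded: -12.5, -2.6).
Then from the GSC sphere: z² = 70.66² − (x − 36.1)² − (y + 35.8)² with x = -12.500, y = -2.604, so z ≈ 39.101 ≈ 39.1 km.

z ≈ 39.1 km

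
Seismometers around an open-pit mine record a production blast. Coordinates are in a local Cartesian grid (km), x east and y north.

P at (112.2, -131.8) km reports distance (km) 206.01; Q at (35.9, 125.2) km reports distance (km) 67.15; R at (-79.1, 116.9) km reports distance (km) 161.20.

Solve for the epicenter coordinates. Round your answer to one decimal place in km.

Circle about each station: (x − 112.2)² + (y + 131.8)² = 206.01²; (x − 35.9)² + (y − 125.2)² = 67.15²; (x + 79.1)² + (y − 116.9)² = 161.20².
Subtracting the P equation from the Q and R equations removes the quadratic terms:
-152.6 x + 514.0 y = 24934.77
-382.6 x + 497.4 y = 6417.02
Solving the 2×2 system: x ≈ 75.4, y ≈ 70.9 km.

(75.4, 70.9)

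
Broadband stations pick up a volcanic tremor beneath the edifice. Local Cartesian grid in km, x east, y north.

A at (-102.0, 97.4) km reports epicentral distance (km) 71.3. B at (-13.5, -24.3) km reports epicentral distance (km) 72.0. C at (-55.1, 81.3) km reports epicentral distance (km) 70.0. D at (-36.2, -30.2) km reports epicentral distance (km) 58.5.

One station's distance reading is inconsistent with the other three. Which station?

A

Solve using three stations at a time. Using B, C, D (subtract circle equations pairwise → linear system) gives (x, y) ≈ (-74.4, 14.1).
Distances from that point to each station vs reported:
  A: calculated 87.8 vs reported 71.3 → residual 16.5 km
  B: calculated 72.0 vs reported 72.0 → residual 0.0 km
  C: calculated 70.0 vs reported 70.0 → residual 0.0 km
  D: calculated 58.5 vs reported 58.5 → residual 0.0 km
B, C, D are mutually consistent (residuals ≈ 0); A is off by 16.5 km.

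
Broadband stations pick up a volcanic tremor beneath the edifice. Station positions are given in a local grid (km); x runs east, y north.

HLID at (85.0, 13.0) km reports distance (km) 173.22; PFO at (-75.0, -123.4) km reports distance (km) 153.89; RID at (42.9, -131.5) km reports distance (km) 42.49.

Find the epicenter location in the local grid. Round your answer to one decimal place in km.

74.5 km east, -159.9 km north

Circle about each station: (x − 85.0)² + (y − 13.0)² = 173.22²; (x + 75.0)² + (y + 123.4)² = 153.89²; (x − 42.9)² + (y + 131.5)² = 42.49².
Subtracting the HLID equation from the PFO and RID equations removes the quadratic terms:
-320.0 x − 272.8 y = 19781.60
-84.2 x − 289.0 y = 39938.43
Solving the 2×2 system: x ≈ 74.5, y ≈ -159.9 km.
Check against HLID (with the unrounded x, y): √((x − 85.0)²+(y − 13.0)²) = 173.22 ≈ 173.22 km. ✓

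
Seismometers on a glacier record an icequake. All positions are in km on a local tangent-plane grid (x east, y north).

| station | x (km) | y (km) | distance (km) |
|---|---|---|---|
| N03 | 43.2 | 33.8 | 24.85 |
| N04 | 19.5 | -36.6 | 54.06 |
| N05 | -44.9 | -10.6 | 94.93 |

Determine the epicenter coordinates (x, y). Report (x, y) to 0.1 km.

47.9 km east, 9.4 km north

Circle about each station: (x − 43.2)² + (y − 33.8)² = 24.85²; (x − 19.5)² + (y + 36.6)² = 54.06²; (x + 44.9)² + (y + 10.6)² = 94.93².
Subtracting pairs of circle equations eliminates x²+y² and gives linear equations (the radical axes):
-47.4 x − 140.8 y = -3593.83
-176.2 x − 88.8 y = -9274.49
Solving the 2×2 system: x ≈ 47.9, y ≈ 9.4 km.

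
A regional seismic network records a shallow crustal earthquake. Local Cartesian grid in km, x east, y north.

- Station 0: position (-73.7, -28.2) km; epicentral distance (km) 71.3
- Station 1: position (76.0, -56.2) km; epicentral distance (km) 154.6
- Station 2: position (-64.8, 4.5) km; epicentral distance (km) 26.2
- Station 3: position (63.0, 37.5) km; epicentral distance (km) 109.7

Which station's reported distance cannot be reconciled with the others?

Solve using three stations at a time. Using Station 0, Station 1, Station 3 (subtract circle equations pairwise → linear system) gives (x, y) ≈ (-46.7, 37.8).
Distances from that point to each station vs reported:
  Station 0: calculated 71.3 vs reported 71.3 → residual 0.0 km
  Station 1: calculated 154.6 vs reported 154.6 → residual 0.0 km
  Station 2: calculated 37.9 vs reported 26.2 → residual 11.7 km
  Station 3: calculated 109.7 vs reported 109.7 → residual 0.0 km
Station 0, Station 1, Station 3 are mutually consistent (residuals ≈ 0); Station 2 is off by 11.7 km.

Station 2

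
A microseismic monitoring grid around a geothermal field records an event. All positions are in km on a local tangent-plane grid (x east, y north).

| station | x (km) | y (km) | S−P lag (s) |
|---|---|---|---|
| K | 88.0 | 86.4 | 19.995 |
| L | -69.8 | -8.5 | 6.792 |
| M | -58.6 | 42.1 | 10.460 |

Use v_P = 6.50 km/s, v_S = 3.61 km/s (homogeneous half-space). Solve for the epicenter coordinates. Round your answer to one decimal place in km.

x ≈ -20.9 km, y ≈ -34.0 km

Distance from S−P lag: d = Δt · v_P v_S / (v_P − v_S) = Δt · (6.50·3.61)/(6.50−3.61) ≈ 8.1194·Δt.
So d_K = 162.35, d_L = 55.15, d_M = 84.93 km.
Circle about each station: (x − 88.0)² + (y − 86.4)² = 162.35²; (x + 69.8)² + (y + 8.5)² = 55.15²; (x + 58.6)² + (y − 42.1)² = 84.93².
Subtracting pairs of circle equations eliminates x²+y² and gives linear equations (the radical axes):
-315.6 x − 189.8 y = 13051.33
-293.2 x − 88.6 y = 9141.83
Solving the 2×2 system: x ≈ -20.9, y ≈ -34.0 km.
Check against K (with the unrounded x, y): √((x − 88.0)²+(y − 86.4)²) = 162.35 ≈ 162.35 km. ✓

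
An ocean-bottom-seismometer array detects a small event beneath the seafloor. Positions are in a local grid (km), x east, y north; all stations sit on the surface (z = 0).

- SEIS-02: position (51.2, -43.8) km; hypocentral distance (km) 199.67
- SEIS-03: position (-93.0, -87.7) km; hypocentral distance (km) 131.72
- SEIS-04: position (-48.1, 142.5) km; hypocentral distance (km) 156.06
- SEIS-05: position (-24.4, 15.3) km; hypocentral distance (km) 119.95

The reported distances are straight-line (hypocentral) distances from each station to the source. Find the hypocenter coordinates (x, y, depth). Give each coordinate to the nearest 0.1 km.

Each station gives a sphere (x−x_i)² + (y−y_i)² + z² = d_i² (stations at z=0).
Subtracting the SEIS-02 sphere from SEIS-03 and SEIS-04: z² cancels, leaving linear equations in x and y:
-288.4 x − 87.8 y = 34318.36
-198.6 x + 372.6 y = 33593.37
Solving: x ≈ -125.998, y ≈ 23.001 km (keep extra digits for the depth step; rounded: -126.0, 23.0).
Then from the SEIS-02 sphere: z² = 199.67² − (x − 51.2)² − (y + 43.8)² with x = -125.998, y = 23.001, so z ≈ 63.298 ≈ 63.3 km.

(-126.0, 23.0, 63.3)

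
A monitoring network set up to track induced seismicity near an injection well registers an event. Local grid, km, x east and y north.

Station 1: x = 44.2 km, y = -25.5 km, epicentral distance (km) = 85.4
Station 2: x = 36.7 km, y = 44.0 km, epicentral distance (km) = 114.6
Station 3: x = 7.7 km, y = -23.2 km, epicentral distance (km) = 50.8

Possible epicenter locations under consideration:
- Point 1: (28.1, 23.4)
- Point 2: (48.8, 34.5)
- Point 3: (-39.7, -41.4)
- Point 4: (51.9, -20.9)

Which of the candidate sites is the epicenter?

Point 3

For each candidate, compare |candidate − station| to the reported distance:
Point 1: residuals Station 1 33.9, Station 2 92.3, Station 3 0.1 → max 92.3 km
Point 2: residuals Station 1 25.2, Station 2 99.2, Station 3 20.0 → max 99.2 km
Point 3: residuals Station 1 0.0, Station 2 0.0, Station 3 0.0 → max 0.0 km
Point 4: residuals Station 1 76.4, Station 2 47.9, Station 3 6.5 → max 76.4 km
Only Point 3 has all residuals ≈ 0.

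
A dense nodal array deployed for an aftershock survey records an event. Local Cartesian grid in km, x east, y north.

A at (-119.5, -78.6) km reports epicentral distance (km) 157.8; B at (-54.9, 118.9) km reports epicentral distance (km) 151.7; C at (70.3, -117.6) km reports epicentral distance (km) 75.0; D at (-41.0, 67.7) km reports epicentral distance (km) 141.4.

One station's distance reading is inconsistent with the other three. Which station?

Solve using three stations at a time. Using A, C, D (subtract circle equations pairwise → linear system) gives (x, y) ≈ (35.9, -51.0).
Distances from that point to each station vs reported:
  A: calculated 157.8 vs reported 157.8 → residual 0.0 km
  B: calculated 192.6 vs reported 151.7 → residual 40.9 km
  C: calculated 75.0 vs reported 75.0 → residual 0.0 km
  D: calculated 141.4 vs reported 141.4 → residual 0.0 km
A, C, D are mutually consistent (residuals ≈ 0); B is off by 40.9 km.

B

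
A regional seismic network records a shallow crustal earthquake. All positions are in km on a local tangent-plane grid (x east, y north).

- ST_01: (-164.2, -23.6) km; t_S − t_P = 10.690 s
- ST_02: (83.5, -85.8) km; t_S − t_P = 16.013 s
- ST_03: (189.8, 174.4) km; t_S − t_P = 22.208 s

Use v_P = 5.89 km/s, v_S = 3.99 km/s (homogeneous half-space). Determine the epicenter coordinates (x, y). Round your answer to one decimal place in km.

(-57.0, 53.8)

Distance from S−P lag: d = Δt · v_P v_S / (v_P − v_S) = Δt · (5.89·3.99)/(5.89−3.99) ≈ 12.3690·Δt.
So d_ST_01 = 132.22, d_ST_02 = 198.06, d_ST_03 = 274.69 km.
Circle about each station: (x + 164.2)² + (y + 23.6)² = 132.22²; (x − 83.5)² + (y + 85.8)² = 198.06²; (x − 189.8)² + (y − 174.4)² = 274.69².
Subtracting pairs of circle equations eliminates x²+y² and gives linear equations (the radical axes):
495.4 x − 124.4 y = -34930.35
708.0 x + 396.0 y = -19051.67
Solving the 2×2 system: x ≈ -57.0, y ≈ 53.8 km.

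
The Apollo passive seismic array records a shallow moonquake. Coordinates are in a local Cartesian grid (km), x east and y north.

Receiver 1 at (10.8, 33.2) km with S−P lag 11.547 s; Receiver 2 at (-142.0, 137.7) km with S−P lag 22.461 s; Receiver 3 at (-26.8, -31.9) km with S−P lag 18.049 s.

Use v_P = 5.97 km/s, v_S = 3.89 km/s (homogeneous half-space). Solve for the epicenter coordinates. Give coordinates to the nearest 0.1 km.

(108.0, 117.9)

Distance from S−P lag: d = Δt · v_P v_S / (v_P − v_S) = Δt · (5.97·3.89)/(5.97−3.89) ≈ 11.1650·Δt.
So d_Receiver 1 = 128.92, d_Receiver 2 = 250.78, d_Receiver 3 = 201.52 km.
Circle about each station: (x − 10.8)² + (y − 33.2)² = 128.92²; (x + 142.0)² + (y − 137.7)² = 250.78²; (x + 26.8)² + (y + 31.9)² = 201.52².
Subtracting pairs of circle equations eliminates x²+y² and gives linear equations (the radical axes):
-305.6 x + 209.0 y = -8363.83
-75.2 x − 130.2 y = -23472.97
Solving the 2×2 system: x ≈ 108.0, y ≈ 117.9 km.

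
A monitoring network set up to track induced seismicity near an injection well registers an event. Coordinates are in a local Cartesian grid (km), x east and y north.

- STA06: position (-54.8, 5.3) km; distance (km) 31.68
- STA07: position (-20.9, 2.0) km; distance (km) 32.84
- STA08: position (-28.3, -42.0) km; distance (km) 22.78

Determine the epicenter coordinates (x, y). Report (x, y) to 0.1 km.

(-41.6, -23.5)

Circle about each station: (x + 54.8)² + (y − 5.3)² = 31.68²; (x + 20.9)² + (y − 2.0)² = 32.84²; (x + 28.3)² + (y + 42.0)² = 22.78².
Subtracting pairs of circle equations eliminates x²+y² and gives linear equations (the radical axes):
67.8 x − 6.6 y = -2665.16
53.0 x − 94.6 y = 18.45
Solving the 2×2 system: x ≈ -41.6, y ≈ -23.5 km.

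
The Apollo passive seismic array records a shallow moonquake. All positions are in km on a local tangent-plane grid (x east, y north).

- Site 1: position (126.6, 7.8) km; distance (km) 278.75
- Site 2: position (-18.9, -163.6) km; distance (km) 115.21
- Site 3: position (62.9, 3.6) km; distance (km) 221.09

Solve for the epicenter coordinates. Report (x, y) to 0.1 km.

Circle about each station: (x − 126.6)² + (y − 7.8)² = 278.75²; (x + 18.9)² + (y + 163.6)² = 115.21²; (x − 62.9)² + (y − 3.6)² = 221.09².
Subtracting pairs of circle equations eliminates x²+y² and gives linear equations (the radical axes):
-291.0 x − 342.8 y = 75461.99
-127.4 x − 8.4 y = 16701.74
Solving the 2×2 system: x ≈ -123.5, y ≈ -115.3 km.

(-123.5, -115.3)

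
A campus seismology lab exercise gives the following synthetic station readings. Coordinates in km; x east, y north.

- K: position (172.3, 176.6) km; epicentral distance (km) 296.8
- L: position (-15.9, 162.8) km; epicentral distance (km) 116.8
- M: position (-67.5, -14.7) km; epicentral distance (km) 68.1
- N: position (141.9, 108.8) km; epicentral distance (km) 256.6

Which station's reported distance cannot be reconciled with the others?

M

Solve using three stations at a time. Using K, L, N (subtract circle equations pairwise → linear system) gives (x, y) ≈ (-114.5, 100.4).
Distances from that point to each station vs reported:
  K: calculated 296.8 vs reported 296.8 → residual 0.0 km
  L: calculated 116.7 vs reported 116.8 → residual 0.1 km
  M: calculated 124.4 vs reported 68.1 → residual 56.3 km
  N: calculated 256.5 vs reported 256.6 → residual 0.1 km
K, L, N are mutually consistent (residuals ≈ 0); M is off by 56.3 km.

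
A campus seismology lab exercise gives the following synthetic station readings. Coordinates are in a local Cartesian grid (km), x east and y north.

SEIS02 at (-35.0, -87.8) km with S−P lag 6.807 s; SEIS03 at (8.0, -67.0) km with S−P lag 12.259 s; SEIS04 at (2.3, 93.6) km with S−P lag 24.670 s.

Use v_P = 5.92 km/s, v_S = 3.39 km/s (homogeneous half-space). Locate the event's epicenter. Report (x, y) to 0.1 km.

Distance from S−P lag: d = Δt · v_P v_S / (v_P − v_S) = Δt · (5.92·3.39)/(5.92−3.39) ≈ 7.9323·Δt.
So d_SEIS02 = 54.00, d_SEIS03 = 97.24, d_SEIS04 = 195.69 km.
Circle about each station: (x + 35.0)² + (y + 87.8)² = 54.00²; (x − 8.0)² + (y + 67.0)² = 97.24²; (x − 2.3)² + (y − 93.6)² = 195.69².
Subtracting the SEIS02 equation from the SEIS03 and SEIS04 equations removes the quadratic terms:
86.0 x + 41.6 y = -10920.46
74.6 x + 362.8 y = -35546.17
Solving the 2×2 system: x ≈ -88.4, y ≈ -79.8 km.

x ≈ -88.4 km, y ≈ -79.8 km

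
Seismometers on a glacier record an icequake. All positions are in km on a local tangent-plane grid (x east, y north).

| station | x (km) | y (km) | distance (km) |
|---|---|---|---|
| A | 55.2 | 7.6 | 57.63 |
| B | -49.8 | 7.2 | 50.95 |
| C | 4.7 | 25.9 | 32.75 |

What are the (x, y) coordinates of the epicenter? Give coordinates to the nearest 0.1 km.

(-0.7, -6.4)

Circle about each station: (x − 55.2)² + (y − 7.6)² = 57.63²; (x + 49.8)² + (y − 7.2)² = 50.95²; (x − 4.7)² + (y − 25.9)² = 32.75².
Subtracting pairs of circle equations eliminates x²+y² and gives linear equations (the radical axes):
-210.0 x − 0.8 y = 152.39
-101.0 x + 36.6 y = -163.25
Solving the 2×2 system: x ≈ -0.7, y ≈ -6.4 km.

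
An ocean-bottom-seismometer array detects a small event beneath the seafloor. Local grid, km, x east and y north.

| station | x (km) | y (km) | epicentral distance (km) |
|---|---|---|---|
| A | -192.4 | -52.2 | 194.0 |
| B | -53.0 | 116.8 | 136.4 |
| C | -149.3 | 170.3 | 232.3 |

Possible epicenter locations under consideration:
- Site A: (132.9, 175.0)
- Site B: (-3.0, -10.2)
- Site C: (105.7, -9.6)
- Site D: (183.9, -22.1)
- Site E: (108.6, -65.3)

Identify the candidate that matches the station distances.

Site B

For each candidate, compare |candidate − station| to the reported distance:
Site A: residuals A 202.8, B 58.4, C 49.9 → max 202.8 km
Site B: residuals A 0.0, B 0.1, C 0.0 → max 0.1 km
Site C: residuals A 107.1, B 66.5, C 79.8 → max 107.1 km
Site D: residuals A 183.5, B 138.2, C 152.5 → max 183.5 km
Site E: residuals A 107.3, B 107.1, C 117.0 → max 117.0 km
Only Site B has all residuals ≈ 0.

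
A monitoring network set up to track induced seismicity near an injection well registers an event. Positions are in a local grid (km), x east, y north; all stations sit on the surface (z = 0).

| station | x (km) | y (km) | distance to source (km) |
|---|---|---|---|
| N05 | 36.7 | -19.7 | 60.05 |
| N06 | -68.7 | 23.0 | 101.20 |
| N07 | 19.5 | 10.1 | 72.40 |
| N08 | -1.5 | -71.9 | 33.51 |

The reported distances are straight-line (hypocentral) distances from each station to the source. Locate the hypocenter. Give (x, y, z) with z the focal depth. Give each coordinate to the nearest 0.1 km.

(-6.3, -52.1, 26.6)

Each station gives a sphere (x−x_i)² + (y−y_i)² + z² = d_i² (stations at z=0).
Subtracting the N05 sphere from N06 and N07: z² cancels, leaving linear equations in x and y:
-210.8 x + 85.4 y = -3121.73
-34.4 x + 59.6 y = -2888.48
Solving: x ≈ -6.298, y ≈ -52.099 km (keep extra digits for the depth step; rounded: -6.3, -52.1).
Then from the N05 sphere: z² = 60.05² − (x − 36.7)² − (y + 19.7)² with x = -6.298, y = -52.099, so z ≈ 26.598 ≈ 26.6 km.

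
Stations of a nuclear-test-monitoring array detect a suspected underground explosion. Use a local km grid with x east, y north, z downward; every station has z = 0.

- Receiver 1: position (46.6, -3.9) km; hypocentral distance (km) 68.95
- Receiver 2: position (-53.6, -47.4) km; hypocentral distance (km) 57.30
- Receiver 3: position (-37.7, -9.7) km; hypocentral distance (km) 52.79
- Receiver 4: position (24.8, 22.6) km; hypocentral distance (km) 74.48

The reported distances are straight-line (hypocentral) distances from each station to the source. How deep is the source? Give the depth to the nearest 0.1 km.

Each station gives a sphere (x−x_i)² + (y−y_i)² + z² = d_i² (stations at z=0).
Subtracting the Receiver 1 sphere from Receiver 2 and Receiver 3: z² cancels, leaving linear equations in x and y:
-200.4 x − 87.0 y = 4403.76
-168.6 x − 11.6 y = 1295.93
Solving: x ≈ -4.995, y ≈ -39.111 km (keep extra digits for the depth step; rounded: -5.0, -39.1).
Then from the Receiver 1 sphere: z² = 68.95² − (x − 46.6)² − (y + 3.9)² with x = -4.995, y = -39.111, so z ≈ 29.193 ≈ 29.2 km.
Check against Receiver 4 (with the unrounded solution): distance 74.49 ≈ 74.48 km. ✓

depth ≈ 29.2 km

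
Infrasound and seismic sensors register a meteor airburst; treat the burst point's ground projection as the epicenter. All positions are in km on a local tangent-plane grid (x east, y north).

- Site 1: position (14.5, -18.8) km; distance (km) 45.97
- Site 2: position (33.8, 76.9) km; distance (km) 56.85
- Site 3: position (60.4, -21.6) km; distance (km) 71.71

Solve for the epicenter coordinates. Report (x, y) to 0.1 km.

Circle about each station: (x − 14.5)² + (y + 18.8)² = 45.97²; (x − 33.8)² + (y − 76.9)² = 56.85²; (x − 60.4)² + (y + 21.6)² = 71.71².
Subtracting the Site 1 equation from the Site 2 and Site 3 equations removes the quadratic terms:
38.6 x + 191.4 y = 5373.68
91.8 x − 5.6 y = 521.95
Solving the 2×2 system: x ≈ 7.3, y ≈ 26.6 km.
Check against Site 1 (with the unrounded x, y): √((x − 14.5)²+(y + 18.8)²) = 45.97 ≈ 45.97 km. ✓

(7.3, 26.6)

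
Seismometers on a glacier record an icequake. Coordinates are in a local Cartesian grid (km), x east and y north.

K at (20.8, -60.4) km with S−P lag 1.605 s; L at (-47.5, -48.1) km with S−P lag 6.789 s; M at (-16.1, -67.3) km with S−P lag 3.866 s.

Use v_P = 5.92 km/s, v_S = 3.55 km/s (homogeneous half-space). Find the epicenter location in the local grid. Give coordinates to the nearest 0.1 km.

Distance from S−P lag: d = Δt · v_P v_S / (v_P − v_S) = Δt · (5.92·3.55)/(5.92−3.55) ≈ 8.8675·Δt.
So d_K = 14.23, d_L = 60.20, d_M = 34.28 km.
Circle about each station: (x − 20.8)² + (y + 60.4)² = 14.23²; (x + 47.5)² + (y + 48.1)² = 60.20²; (x + 16.1)² + (y + 67.3)² = 34.28².
Subtracting the K equation from the L and M equations removes the quadratic terms:
-136.6 x + 24.6 y = -2932.49
-73.8 x − 13.8 y = -264.93
Solving the 2×2 system: x ≈ 12.7, y ≈ -48.7 km.

12.7 km east, -48.7 km north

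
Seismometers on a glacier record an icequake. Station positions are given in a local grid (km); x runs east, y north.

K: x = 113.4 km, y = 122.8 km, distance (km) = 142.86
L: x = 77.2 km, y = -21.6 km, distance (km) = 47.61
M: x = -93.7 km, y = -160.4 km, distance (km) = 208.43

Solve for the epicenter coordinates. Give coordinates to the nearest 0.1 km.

x ≈ 36.2 km, y ≈ 2.6 km

Circle about each station: (x − 113.4)² + (y − 122.8)² = 142.86²; (x − 77.2)² + (y + 21.6)² = 47.61²; (x + 93.7)² + (y + 160.4)² = 208.43².
Subtracting the K equation from the L and M equations removes the quadratic terms:
-72.4 x − 288.8 y = -3370.73
-414.2 x − 566.4 y = -16465.64
Solving the 2×2 system: x ≈ 36.2, y ≈ 2.6 km.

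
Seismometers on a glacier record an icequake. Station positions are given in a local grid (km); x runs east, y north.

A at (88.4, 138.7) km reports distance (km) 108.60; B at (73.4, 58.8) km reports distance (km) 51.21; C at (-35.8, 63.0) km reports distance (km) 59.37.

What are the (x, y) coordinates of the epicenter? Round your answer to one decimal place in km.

Circle about each station: (x − 88.4)² + (y − 138.7)² = 108.60²; (x − 73.4)² + (y − 58.8)² = 51.21²; (x + 35.8)² + (y − 63.0)² = 59.37².
Subtracting pairs of circle equations eliminates x²+y² and gives linear equations (the radical axes):
-30.0 x − 159.8 y = -9035.75
-248.4 x − 151.4 y = -13532.45
Solving the 2×2 system: x ≈ 22.6, y ≈ 52.3 km.
Check against A (with the unrounded x, y): √((x − 88.4)²+(y − 138.7)²) = 108.60 ≈ 108.60 km. ✓

22.6 km east, 52.3 km north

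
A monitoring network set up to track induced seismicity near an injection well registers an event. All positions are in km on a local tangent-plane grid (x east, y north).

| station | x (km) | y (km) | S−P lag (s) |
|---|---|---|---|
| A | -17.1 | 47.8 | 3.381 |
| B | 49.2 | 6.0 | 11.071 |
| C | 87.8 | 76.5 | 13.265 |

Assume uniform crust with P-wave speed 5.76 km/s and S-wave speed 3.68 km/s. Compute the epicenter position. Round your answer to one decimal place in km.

Distance from S−P lag: d = Δt · v_P v_S / (v_P − v_S) = Δt · (5.76·3.68)/(5.76−3.68) ≈ 10.1908·Δt.
So d_A = 34.45, d_B = 112.82, d_C = 135.18 km.
Circle about each station: (x + 17.1)² + (y − 47.8)² = 34.45²; (x − 49.2)² + (y − 6.0)² = 112.82²; (x − 87.8)² + (y − 76.5)² = 135.18².
Subtracting the A equation from the B and C equations removes the quadratic terms:
132.6 x − 83.6 y = -11662.16
209.8 x + 57.4 y = -6102.99
Solving the 2×2 system: x ≈ -46.9, y ≈ 65.1 km.

(-46.9, 65.1)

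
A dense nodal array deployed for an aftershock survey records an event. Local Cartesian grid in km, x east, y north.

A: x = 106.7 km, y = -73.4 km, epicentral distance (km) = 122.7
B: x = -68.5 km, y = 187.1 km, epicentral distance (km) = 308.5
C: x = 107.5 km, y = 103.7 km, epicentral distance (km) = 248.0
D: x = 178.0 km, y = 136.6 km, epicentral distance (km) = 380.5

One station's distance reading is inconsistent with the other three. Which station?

D

Solve using three stations at a time. Using A, B, C (subtract circle equations pairwise → linear system) gives (x, y) ≈ (-8.5, -115.5).
Distances from that point to each station vs reported:
  A: calculated 122.6 vs reported 122.7 → residual 0.1 km
  B: calculated 308.5 vs reported 308.5 → residual 0.0 km
  C: calculated 248.0 vs reported 248.0 → residual 0.0 km
  D: calculated 313.5 vs reported 380.5 → residual 67.0 km
A, B, C are mutually consistent (residuals ≈ 0); D is off by 67.0 km.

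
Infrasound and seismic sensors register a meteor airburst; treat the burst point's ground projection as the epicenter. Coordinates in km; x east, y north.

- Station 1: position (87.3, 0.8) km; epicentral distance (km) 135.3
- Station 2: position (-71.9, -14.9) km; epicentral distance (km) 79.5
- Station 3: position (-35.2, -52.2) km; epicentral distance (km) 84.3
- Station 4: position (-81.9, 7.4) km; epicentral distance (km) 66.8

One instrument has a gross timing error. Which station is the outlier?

Station 3

Solve using three stations at a time. Using Station 1, Station 2, Station 4 (subtract circle equations pairwise → linear system) gives (x, y) ≈ (-36.2, 56.2).
Distances from that point to each station vs reported:
  Station 1: calculated 135.3 vs reported 135.3 → residual 0.0 km
  Station 2: calculated 79.5 vs reported 79.5 → residual 0.0 km
  Station 3: calculated 108.4 vs reported 84.3 → residual 24.1 km
  Station 4: calculated 66.9 vs reported 66.8 → residual 0.1 km
Station 1, Station 2, Station 4 are mutually consistent (residuals ≈ 0); Station 3 is off by 24.1 km.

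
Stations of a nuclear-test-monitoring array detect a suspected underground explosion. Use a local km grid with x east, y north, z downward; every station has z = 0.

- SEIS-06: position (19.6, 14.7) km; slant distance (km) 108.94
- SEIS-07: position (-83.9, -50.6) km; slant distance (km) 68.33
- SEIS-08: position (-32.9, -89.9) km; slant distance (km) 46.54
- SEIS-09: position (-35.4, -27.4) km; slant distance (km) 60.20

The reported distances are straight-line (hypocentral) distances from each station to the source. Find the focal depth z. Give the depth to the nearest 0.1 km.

42.2 km

Each station gives a sphere (x−x_i)² + (y−y_i)² + z² = d_i² (stations at z=0).
Subtracting the SEIS-06 sphere from SEIS-07 and SEIS-08: z² cancels, leaving linear equations in x and y:
-207.0 x − 130.6 y = 16198.25
-105.0 x − 209.2 y = 18266.12
Solving: x ≈ -33.899, y ≈ -70.300 km (keep extra digits for the depth step; rounded: -33.9, -70.3).
Then from the SEIS-06 sphere: z² = 108.94² − (x − 19.6)² − (y − 14.7)² with x = -33.899, y = -70.300, so z ≈ 42.199 ≈ 42.2 km.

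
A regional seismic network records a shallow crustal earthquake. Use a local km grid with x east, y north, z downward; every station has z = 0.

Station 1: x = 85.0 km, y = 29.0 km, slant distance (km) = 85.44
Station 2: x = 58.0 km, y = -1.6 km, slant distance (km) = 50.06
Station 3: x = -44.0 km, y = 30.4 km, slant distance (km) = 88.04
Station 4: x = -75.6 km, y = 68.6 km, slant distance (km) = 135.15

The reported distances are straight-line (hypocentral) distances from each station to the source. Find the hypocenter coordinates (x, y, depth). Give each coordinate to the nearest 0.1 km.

Each station gives a sphere (x−x_i)² + (y−y_i)² + z² = d_i² (stations at z=0).
Subtracting the Station 1 sphere from Station 2 and Station 3: z² cancels, leaving linear equations in x and y:
-54.0 x − 61.2 y = 94.55
-258.0 x + 2.8 y = -5656.89
Solving: x ≈ 21.701, y ≈ -20.693 km (keep extra digits for the depth step; rounded: 21.7, -20.7).
Then from the Station 1 sphere: z² = 85.44² − (x − 85.0)² − (y − 29.0)² with x = 21.701, y = -20.693, so z ≈ 28.703 ≈ 28.7 km.

x ≈ 21.7 km, y ≈ -20.7 km, depth ≈ 28.7 km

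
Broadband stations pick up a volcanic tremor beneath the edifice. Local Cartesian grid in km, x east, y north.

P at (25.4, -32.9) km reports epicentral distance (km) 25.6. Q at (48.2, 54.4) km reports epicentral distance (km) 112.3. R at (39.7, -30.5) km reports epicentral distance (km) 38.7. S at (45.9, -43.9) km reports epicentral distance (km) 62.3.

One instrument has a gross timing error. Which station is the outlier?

Solve using three stations at a time. Using P, Q, R (subtract circle equations pairwise → linear system) gives (x, y) ≈ (6.1, -49.7).
Distances from that point to each station vs reported:
  P: calculated 25.6 vs reported 25.6 → residual 0.0 km
  Q: calculated 112.3 vs reported 112.3 → residual 0.0 km
  R: calculated 38.7 vs reported 38.7 → residual 0.0 km
  S: calculated 40.2 vs reported 62.3 → residual 22.1 km
P, Q, R are mutually consistent (residuals ≈ 0); S is off by 22.1 km.

S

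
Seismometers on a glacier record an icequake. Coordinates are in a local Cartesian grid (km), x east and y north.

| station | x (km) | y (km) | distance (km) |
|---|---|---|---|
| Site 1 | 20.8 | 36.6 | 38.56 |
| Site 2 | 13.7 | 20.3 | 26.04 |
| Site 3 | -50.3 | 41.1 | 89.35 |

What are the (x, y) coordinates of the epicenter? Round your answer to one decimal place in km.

x ≈ 28.4 km, y ≈ -1.2 km

Circle about each station: (x − 20.8)² + (y − 36.6)² = 38.56²; (x − 13.7)² + (y − 20.3)² = 26.04²; (x + 50.3)² + (y − 41.1)² = 89.35².
Subtracting pairs of circle equations eliminates x²+y² and gives linear equations (the radical axes):
-14.2 x − 32.6 y = -363.63
-142.2 x + 9.0 y = -4049.45
Solving the 2×2 system: x ≈ 28.4, y ≈ -1.2 km.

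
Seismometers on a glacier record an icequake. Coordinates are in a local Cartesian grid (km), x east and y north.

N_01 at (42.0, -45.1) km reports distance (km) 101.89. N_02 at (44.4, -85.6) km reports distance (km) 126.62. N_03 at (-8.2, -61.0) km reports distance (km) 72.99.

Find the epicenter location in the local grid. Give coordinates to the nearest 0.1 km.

(-49.9, -1.1)

Circle about each station: (x − 42.0)² + (y + 45.1)² = 101.89²; (x − 44.4)² + (y + 85.6)² = 126.62²; (x + 8.2)² + (y + 61.0)² = 72.99².
Subtracting the N_01 equation from the N_02 and N_03 equations removes the quadratic terms:
4.8 x − 81.0 y = -150.34
-100.4 x − 31.8 y = 5044.26
Solving the 2×2 system: x ≈ -49.9, y ≈ -1.1 km.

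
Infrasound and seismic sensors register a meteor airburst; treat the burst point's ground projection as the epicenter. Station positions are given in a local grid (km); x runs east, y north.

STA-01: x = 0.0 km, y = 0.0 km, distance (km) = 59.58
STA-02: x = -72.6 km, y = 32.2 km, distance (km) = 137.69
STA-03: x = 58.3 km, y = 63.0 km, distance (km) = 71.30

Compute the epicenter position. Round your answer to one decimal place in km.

Circle about each station: x² + y² = 59.58²; (x + 72.6)² + (y − 32.2)² = 137.69²; (x − 58.3)² + (y − 63.0)² = 71.30².
Subtracting the STA-01 equation from the STA-02 and STA-03 equations removes the quadratic terms:
-145.2 x + 64.4 y = -9101.16
116.6 x + 126.0 y = 5833.98
Solving the 2×2 system: x ≈ 59.0, y ≈ -8.3 km.

(59.0, -8.3)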